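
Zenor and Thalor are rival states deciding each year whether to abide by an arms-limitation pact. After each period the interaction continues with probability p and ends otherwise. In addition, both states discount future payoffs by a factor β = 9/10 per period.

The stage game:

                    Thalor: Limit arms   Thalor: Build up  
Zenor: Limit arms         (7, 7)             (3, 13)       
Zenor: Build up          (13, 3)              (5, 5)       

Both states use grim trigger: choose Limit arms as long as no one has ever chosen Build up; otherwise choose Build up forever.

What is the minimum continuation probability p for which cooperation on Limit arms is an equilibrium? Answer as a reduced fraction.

Expected continuation weight on next period's payoff is β·p = 9/10·p, which plays the role of the discount factor.
Cooperation requires 9/10·p ≥ (13−7)/(13−5) = 3/4, hence p ≥ 5/6.

5/6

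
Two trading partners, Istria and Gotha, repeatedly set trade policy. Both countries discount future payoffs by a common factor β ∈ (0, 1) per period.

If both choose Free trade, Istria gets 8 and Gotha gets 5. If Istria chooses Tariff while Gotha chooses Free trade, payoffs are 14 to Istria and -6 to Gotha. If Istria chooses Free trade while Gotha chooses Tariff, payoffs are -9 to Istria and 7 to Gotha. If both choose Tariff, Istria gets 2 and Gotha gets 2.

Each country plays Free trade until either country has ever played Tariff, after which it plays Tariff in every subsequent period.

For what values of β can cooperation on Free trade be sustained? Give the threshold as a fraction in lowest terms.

Istria: cooperation gives 8 each period; deviation gives 14 once then 2 forever.
  8/(1−β) ≥ 14 + 2β/(1−β) ⇒ β ≥ 6/12 = 1/2.
Gotha: cooperation gives 5 each period; deviation gives 7 once then 2 forever.
  β ≥ 2/5.
Both must hold, so the binding constraint is Istria's: β ≥ 1/2.

1/2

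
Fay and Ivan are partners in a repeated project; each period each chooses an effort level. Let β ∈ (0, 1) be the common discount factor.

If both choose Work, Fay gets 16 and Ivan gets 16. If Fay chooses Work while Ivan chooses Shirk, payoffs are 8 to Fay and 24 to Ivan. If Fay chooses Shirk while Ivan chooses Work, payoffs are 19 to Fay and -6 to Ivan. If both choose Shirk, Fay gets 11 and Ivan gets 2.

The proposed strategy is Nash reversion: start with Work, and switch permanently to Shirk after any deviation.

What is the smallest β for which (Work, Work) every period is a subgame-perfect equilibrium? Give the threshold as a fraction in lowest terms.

Fay's threshold: (19−16)/(19−11) = 3/8.
Ivan's threshold: (24−16)/(24−2) = 4/11.
3/8 > 4/11, so Fay binds and β* = 3/8.

3/8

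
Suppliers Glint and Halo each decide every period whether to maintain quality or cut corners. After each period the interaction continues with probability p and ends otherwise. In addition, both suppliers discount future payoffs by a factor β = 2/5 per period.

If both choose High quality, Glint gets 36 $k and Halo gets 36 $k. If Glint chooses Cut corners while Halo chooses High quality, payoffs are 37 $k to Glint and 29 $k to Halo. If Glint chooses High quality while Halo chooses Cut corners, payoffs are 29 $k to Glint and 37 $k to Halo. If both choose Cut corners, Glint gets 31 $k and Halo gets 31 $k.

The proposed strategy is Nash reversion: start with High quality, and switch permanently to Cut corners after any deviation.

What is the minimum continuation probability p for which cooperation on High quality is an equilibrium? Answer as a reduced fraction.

With continuation probability p and discount β, the effective per-period discount factor is βp.
Grim-trigger IC: βp ≥ (37−36)/(37−31) = 1/6.
So p ≥ (1/6)/(2/5) = 5/12.

5/12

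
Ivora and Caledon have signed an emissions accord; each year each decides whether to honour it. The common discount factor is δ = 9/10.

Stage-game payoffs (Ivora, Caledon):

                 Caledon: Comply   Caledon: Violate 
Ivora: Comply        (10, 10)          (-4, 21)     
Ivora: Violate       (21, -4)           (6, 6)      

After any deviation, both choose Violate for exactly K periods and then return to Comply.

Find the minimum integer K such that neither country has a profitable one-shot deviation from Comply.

No profitable deviation requires (10−6)(δ+…+δ^K) ≥ 21−10, i.e. δ+…+δ^K ≥ 11/4 ≈ 2.7500.
With δ = 9/10, the partial sums are K=1: 0.9000, K=2: 1.7100, K=3: 2.4390, K=4: 3.0951.
K = 4 is the first length at which the sum reaches 2.7500.

4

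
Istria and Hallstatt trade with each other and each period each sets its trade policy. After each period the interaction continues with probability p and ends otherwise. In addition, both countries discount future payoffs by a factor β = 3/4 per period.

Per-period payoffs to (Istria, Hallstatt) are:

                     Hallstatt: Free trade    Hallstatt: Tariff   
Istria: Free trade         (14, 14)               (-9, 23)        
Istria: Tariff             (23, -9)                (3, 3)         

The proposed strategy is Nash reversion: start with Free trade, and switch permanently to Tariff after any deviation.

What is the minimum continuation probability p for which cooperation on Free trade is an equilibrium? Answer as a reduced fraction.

3/5

Expected continuation weight on next period's payoff is β·p = 3/4·p, which plays the role of the discount factor.
Cooperation requires 3/4·p ≥ (23−14)/(23−3) = 9/20, hence p ≥ 3/5.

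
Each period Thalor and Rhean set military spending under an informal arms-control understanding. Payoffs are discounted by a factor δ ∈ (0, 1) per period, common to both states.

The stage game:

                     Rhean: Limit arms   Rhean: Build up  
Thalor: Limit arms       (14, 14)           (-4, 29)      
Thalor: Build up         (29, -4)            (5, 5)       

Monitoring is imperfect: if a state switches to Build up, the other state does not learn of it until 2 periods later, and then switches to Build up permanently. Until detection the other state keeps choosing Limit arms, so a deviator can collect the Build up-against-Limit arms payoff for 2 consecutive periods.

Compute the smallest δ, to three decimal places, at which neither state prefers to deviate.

The best deviation is to choose Build up for all 2 undetected periods, earning 29 each, then 5 forever once detected.
Deviation value: 29(1−δ^2)/(1−δ) + 5δ^2/(1−δ); cooperation value: 14/(1−δ).
IC: 14 ≥ 29(1−δ^2) + 5δ^2 = 29 − 24δ^2.
So δ^2 ≥ 15/24 = 5/8, giving δ ≥ (5/8)^(1/2) ≈ 0.791.

0.791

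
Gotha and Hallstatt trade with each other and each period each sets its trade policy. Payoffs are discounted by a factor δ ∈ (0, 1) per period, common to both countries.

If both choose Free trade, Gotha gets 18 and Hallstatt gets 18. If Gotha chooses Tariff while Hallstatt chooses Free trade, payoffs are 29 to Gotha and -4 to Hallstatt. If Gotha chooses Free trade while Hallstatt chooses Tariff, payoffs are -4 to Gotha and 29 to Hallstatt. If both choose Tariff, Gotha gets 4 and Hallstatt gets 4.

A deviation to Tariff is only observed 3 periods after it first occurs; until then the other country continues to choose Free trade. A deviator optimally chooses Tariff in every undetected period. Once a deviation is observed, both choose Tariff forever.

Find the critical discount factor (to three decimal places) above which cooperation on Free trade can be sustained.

0.761

Deviating for the 3 undetected periods gains 29−18 = 11 per period over cooperation, then loses 18−4 = 14 per period forever once punishment starts.
Gain: 11(1 + δ + … + δ^2); loss: 14·δ^3/(1−δ).
No profitable deviation ⇔ 11(1−δ^3) ≤ 14·δ^3, i.e. δ^3 ≥ 11/(11+14) = 11/25.
Hence δ ≥ (11/25)^(1/3) ≈ 0.761.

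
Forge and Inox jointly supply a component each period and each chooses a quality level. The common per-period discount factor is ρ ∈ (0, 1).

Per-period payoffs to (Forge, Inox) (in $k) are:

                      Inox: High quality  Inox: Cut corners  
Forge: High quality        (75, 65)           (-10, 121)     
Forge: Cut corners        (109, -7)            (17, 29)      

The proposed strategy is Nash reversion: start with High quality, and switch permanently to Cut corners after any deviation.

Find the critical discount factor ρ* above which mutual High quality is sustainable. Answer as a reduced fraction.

Forge's threshold: (109−75)/(109−17) = 17/46.
Inox's threshold: (121−65)/(121−29) = 14/23.
17/46 < 14/23, so Inox binds and ρ* = 14/23.

14/23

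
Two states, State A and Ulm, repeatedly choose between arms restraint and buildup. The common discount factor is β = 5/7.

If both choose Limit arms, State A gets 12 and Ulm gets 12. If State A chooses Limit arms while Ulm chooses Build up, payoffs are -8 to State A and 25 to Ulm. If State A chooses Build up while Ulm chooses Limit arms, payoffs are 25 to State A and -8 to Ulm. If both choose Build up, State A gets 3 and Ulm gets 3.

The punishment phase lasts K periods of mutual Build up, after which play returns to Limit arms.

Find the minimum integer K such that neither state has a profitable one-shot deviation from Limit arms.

No profitable deviation requires (12−3)(β+…+β^K) ≥ 25−12, i.e. β+…+β^K ≥ 13/9 ≈ 1.4444.
With β = 5/7, the partial sums are K=1: 0.7143, K=2: 1.2245, K=3: 1.5889.
K = 3 is the first length at which the sum reaches 1.4444.

3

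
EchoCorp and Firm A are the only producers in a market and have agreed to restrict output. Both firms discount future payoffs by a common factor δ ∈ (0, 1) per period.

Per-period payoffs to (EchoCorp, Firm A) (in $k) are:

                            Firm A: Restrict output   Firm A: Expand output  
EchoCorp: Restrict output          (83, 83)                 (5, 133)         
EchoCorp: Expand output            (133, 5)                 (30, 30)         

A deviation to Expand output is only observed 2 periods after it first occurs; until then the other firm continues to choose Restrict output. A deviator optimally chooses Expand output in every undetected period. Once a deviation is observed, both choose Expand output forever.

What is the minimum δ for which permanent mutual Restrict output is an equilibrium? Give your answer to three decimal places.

0.697

Deviating for the 2 undetected periods gains 133−83 = 50 per period over cooperation, then loses 83−30 = 53 per period forever once punishment starts.
Gain: 50(1 + δ + … + δ^1); loss: 53·δ^2/(1−δ).
No profitable deviation ⇔ 50(1−δ^2) ≤ 53·δ^2, i.e. δ^2 ≥ 50/(50+53) = 50/103.
Hence δ ≥ (50/103)^(1/2) ≈ 0.697.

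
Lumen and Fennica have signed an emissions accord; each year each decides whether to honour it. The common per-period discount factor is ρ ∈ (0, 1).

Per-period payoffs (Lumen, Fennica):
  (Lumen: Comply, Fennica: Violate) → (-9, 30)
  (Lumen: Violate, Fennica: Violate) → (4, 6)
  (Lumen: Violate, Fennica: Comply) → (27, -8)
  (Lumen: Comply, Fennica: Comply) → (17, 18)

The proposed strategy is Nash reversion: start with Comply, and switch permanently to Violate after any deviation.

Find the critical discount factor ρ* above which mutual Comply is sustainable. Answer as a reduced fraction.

Lumen's threshold: (27−17)/(27−4) = 10/23.
Fennica's threshold: (30−18)/(30−6) = 1/2.
10/23 < 1/2, so Fennica binds and ρ* = 1/2.

1/2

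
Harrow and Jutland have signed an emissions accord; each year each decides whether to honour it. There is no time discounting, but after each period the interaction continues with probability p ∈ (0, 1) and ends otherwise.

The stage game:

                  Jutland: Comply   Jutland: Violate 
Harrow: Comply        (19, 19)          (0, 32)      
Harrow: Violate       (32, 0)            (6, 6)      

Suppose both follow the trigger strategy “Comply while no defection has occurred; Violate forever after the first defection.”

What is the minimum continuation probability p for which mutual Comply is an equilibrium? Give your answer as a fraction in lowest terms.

1/2

Expected cooperation value is 19 + p·19 + p²·19 + … = 19/(1−p); deviation gives 32 + p·6/(1−p).
19 ≥ 32(1−p) + 6p ⇒ 26p ≥ 13 ⇒ p ≥ 13/26 = 1/2.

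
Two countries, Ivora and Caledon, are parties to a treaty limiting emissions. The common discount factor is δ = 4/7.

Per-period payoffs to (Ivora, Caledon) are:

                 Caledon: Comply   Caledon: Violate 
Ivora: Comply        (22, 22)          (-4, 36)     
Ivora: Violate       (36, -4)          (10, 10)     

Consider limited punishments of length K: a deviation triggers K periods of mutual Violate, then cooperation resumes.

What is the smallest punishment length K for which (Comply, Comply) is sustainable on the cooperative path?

IC: δ(1−δ^K)/(1−δ) ≥ (36−22)/(22−10) = 7/6.
With δ = 4/7: need 1 − δ^K ≥ 7/6·(1−4/7)/(4/7), i.e. δ^K ≤ 0.1250.
Since (4/7)^3 = 0.1866 and (4/7)^4 = 0.1066, the smallest such K is 4.

4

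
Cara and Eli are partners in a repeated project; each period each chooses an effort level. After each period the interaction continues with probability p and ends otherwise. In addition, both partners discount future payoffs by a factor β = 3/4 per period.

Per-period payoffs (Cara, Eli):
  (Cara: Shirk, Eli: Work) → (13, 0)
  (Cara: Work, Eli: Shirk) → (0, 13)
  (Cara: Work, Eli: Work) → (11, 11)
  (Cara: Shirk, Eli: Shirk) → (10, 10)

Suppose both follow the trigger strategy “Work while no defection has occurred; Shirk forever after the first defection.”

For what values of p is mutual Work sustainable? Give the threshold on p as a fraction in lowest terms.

Expected continuation weight on next period's payoff is β·p = 3/4·p, which plays the role of the discount factor.
Cooperation requires 3/4·p ≥ (13−11)/(13−10) = 2/3, hence p ≥ 8/9.

8/9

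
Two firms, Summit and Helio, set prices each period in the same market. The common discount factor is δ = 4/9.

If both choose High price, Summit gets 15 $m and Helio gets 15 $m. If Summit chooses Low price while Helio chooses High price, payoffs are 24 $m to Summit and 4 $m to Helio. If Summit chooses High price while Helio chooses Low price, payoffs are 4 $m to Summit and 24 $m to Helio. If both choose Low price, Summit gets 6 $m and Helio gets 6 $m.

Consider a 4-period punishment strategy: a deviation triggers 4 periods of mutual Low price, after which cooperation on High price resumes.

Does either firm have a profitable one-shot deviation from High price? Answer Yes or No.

A one-shot deviation gives 24 now, then 6 for 4 periods, then back to 15.
Gain from deviating: (24−15) today; loss: (15−6) in each of the next 4 periods.
No-deviation condition: (15−6)(δ+…+δ^4) ≥ 24−15, i.e. δ+…+δ^4 ≥ 1.
At δ = 4/9: δ+…+δ^4 = 0.7688 < 1.0000.
So cooperation is not sustainable.

Yes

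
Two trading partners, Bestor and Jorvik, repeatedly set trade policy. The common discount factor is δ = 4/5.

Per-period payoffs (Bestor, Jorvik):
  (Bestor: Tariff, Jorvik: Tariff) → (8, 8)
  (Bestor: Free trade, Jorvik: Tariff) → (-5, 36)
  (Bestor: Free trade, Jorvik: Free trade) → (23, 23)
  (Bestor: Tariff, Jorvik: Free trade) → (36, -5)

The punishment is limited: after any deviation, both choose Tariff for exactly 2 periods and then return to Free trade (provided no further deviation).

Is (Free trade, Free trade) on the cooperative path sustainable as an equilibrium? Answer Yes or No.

Yes

A one-shot deviation gives 36 now, then 8 for 2 periods, then back to 23.
Gain from deviating: (36−23) today; loss: (23−8) in each of the next 2 periods.
No-deviation condition: (23−8)(δ+…+δ^2) ≥ 36−23, i.e. δ+…+δ^2 ≥ 13/15.
At δ = 4/5: δ+…+δ^2 = 1.4400 ≥ 0.8667.
So cooperation is sustainable.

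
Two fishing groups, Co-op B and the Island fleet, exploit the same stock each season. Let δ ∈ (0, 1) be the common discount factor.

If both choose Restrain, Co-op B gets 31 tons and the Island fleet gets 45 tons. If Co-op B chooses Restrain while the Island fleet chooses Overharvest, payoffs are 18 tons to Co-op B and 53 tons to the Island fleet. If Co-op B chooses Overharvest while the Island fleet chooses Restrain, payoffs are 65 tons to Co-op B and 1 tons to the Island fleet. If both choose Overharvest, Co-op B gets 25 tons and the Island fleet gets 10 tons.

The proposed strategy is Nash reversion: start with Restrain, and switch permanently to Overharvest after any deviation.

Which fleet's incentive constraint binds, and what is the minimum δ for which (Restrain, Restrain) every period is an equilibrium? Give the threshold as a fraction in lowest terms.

For Co-op B: deviation gain 65−31 = 34, per-period punishment loss 31−25 = 6. IC gives δ ≥ 34/40 = 17/20.
For the Island fleet: gain 8, loss 35 per period, so δ ≥ 8/43.
The tighter constraint is Co-op B's, so cooperation needs δ ≥ 17/20.

Co-op B; δ ≥ 17/20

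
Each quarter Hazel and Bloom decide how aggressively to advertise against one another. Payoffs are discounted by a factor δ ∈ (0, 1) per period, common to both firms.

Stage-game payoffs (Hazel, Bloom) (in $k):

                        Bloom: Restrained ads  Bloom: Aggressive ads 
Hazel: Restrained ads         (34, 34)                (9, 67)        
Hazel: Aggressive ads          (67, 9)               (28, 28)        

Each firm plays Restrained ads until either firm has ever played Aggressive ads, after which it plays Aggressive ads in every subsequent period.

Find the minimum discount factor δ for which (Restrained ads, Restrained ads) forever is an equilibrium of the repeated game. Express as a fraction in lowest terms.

Under grim trigger the critical discount factor is (T−C)/(T−P) with T = 67, C = 34, P = 28.
δ* = (67−34)/(67−28) = 33/39 = 11/13.

11/13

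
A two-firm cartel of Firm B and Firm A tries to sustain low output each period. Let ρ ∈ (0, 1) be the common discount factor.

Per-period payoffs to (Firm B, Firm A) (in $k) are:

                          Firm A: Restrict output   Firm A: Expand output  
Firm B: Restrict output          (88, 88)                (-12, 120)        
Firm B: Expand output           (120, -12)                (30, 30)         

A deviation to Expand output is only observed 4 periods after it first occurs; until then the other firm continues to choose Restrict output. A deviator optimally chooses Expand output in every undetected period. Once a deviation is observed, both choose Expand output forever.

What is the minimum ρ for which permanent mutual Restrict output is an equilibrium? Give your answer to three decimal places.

0.772

The best deviation is to choose Expand output for all 4 undetected periods, earning 120 each, then 30 forever once detected.
Deviation value: 120(1−ρ^4)/(1−ρ) + 30ρ^4/(1−ρ); cooperation value: 88/(1−ρ).
IC: 88 ≥ 120(1−ρ^4) + 30ρ^4 = 120 − 90ρ^4.
So ρ^4 ≥ 32/90 = 16/45, giving ρ ≥ (16/45)^(1/4) ≈ 0.772.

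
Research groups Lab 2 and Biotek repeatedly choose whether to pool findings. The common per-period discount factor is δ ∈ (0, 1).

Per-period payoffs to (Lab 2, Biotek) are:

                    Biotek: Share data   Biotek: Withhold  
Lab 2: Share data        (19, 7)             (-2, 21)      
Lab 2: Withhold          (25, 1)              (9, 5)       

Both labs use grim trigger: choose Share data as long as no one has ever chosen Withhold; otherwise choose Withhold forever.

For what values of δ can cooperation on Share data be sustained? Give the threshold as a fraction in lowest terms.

7/8

Lab 2's threshold: (25−19)/(25−9) = 3/8.
Biotek's threshold: (21−7)/(21−5) = 7/8.
3/8 < 7/8, so Biotek binds and δ* = 7/8.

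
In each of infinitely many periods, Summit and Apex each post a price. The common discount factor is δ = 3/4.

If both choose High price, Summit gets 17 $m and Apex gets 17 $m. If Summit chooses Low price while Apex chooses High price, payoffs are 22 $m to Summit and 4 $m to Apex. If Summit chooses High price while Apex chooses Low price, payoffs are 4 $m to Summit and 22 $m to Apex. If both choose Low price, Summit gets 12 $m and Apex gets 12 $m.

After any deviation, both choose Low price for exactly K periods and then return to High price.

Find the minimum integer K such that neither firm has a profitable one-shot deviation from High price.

2

No profitable deviation requires (17−12)(δ+…+δ^K) ≥ 22−17, i.e. δ+…+δ^K ≥ 1 ≈ 1.0000.
With δ = 3/4, the partial sums are K=1: 0.7500, K=2: 1.3125.
K = 2 is the first length at which the sum reaches 1.0000.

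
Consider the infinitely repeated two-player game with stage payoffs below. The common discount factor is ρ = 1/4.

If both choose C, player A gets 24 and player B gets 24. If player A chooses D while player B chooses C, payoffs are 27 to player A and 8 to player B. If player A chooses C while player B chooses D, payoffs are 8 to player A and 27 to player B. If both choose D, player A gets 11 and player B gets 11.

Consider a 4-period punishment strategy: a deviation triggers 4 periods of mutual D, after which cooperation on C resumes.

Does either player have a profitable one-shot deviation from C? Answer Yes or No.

Comparing payoff streams over the 5 periods until play realigns: cooperate → 24(1+ρ+…+ρ^4); deviate → 27 + 11(ρ+…+ρ^4).
Cooperation is sustained iff (24−11)(ρ+…+ρ^4) ≥ 27−24.
ρ+…+ρ^4 = 1/4·(1−(1/4)^4)/(1−1/4) = 0.3320, and (27−24)/(24−11) = 0.2308.
0.3320 ≥ 0.2308, so cooperation is sustainable.

No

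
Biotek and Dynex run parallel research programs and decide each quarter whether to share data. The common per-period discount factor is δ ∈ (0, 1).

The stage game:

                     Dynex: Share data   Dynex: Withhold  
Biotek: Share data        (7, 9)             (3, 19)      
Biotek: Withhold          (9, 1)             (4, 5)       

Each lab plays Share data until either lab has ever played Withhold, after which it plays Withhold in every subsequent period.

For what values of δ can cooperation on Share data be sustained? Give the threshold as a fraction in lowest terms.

5/7

Biotek's threshold: (9−7)/(9−4) = 2/5.
Dynex's threshold: (19−9)/(19−5) = 5/7.
2/5 < 5/7, so Dynex binds and δ* = 5/7.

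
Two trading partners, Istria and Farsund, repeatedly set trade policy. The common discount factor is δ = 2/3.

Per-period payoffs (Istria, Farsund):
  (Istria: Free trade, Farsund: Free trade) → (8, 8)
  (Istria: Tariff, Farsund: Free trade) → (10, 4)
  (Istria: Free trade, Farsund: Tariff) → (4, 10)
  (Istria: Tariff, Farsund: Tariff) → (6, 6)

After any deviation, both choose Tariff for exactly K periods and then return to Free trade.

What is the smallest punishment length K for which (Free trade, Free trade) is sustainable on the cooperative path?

IC: δ(1−δ^K)/(1−δ) ≥ (10−8)/(8−6) = 1.
With δ = 2/3: need 1 − δ^K ≥ 1·(1−2/3)/(2/3), i.e. δ^K ≤ 0.5000.
Since (2/3)^1 = 0.6667 and (2/3)^2 = 0.4444, the smallest such K is 2.

2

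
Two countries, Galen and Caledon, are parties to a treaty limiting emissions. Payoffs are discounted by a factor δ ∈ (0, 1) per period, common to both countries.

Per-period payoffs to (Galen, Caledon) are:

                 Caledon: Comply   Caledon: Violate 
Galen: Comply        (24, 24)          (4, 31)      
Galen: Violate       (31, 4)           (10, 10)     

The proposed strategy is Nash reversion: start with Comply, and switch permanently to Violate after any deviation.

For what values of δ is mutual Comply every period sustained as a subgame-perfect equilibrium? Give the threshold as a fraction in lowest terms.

Cooperation forever yields 24 each period: 24/(1−δ).
Deviating yields 31 once, then 10 forever: 31 + 10δ/(1−δ).
No profitable deviation requires 24/(1−δ) ≥ 31 + 10δ/(1−δ).
Multiplying by (1−δ): 24 ≥ 31(1−δ) + 10δ = 31 − 21δ.
So 21δ ≥ 7, i.e. δ ≥ 7/21 = 1/3.

1/3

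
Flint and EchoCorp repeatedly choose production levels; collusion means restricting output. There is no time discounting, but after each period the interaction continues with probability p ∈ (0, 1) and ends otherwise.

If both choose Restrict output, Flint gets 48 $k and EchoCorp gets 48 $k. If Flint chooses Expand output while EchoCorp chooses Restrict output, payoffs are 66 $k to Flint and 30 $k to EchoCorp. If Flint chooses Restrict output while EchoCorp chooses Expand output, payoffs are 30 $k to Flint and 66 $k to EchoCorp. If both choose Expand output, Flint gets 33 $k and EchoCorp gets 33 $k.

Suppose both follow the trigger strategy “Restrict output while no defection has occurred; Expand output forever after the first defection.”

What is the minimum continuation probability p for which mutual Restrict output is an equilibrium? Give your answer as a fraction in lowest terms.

Expected cooperation value is 48 + p·48 + p²·48 + … = 48/(1−p); deviation gives 66 + p·33/(1−p).
48 ≥ 66(1−p) + 33p ⇒ 33p ≥ 18 ⇒ p ≥ 18/33 = 6/11.

6/11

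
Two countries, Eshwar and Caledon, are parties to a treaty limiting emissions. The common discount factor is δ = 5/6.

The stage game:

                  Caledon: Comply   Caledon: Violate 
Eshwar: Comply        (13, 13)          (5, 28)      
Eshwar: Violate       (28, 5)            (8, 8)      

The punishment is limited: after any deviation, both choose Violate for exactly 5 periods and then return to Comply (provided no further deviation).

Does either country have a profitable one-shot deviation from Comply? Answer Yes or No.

IC: δ+…+δ^5 ≥ (28−13)/(13−8) = 3.
At δ = 5/6: partial sum = 2.9906 < 3.0000. Cooperation not sustainable.

Yes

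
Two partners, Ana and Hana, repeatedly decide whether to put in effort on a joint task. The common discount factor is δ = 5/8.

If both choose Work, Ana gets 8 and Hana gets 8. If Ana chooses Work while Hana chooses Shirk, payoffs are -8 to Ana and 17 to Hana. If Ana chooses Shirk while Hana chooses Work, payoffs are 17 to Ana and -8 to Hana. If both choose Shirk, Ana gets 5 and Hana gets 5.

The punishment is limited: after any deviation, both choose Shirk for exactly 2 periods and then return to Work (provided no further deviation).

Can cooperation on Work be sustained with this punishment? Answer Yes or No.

No

A one-shot deviation gives 17 now, then 5 for 2 periods, then back to 8.
Gain from deviating: (17−8) today; loss: (8−5) in each of the next 2 periods.
No-deviation condition: (8−5)(δ+…+δ^2) ≥ 17−8, i.e. δ+…+δ^2 ≥ 3.
At δ = 5/8: δ+…+δ^2 = 1.0156 < 3.0000.
So cooperation is not sustainable.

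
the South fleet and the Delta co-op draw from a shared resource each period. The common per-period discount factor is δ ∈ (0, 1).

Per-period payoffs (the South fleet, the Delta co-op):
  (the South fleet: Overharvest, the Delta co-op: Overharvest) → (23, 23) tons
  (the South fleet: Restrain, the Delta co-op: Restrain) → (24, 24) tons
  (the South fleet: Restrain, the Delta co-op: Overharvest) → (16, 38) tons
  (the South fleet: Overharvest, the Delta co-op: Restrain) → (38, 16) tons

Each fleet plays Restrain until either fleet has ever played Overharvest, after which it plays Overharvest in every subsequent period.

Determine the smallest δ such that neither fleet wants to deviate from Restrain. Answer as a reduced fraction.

14/15

24/(1−δ) ≥ 38 + 23δ/(1−δ)
24 ≥ 38 − 15δ
δ ≥ 14/15.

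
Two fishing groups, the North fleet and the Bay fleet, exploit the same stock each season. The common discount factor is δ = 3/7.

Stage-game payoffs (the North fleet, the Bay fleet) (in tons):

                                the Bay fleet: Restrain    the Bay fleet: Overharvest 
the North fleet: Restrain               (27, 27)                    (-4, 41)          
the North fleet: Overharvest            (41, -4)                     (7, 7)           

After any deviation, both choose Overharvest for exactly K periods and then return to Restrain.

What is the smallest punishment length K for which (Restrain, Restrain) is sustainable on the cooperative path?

No profitable deviation requires (27−7)(δ+…+δ^K) ≥ 41−27, i.e. δ+…+δ^K ≥ 7/10 ≈ 0.7000.
With δ = 3/7, the partial sums are K=1: 0.4286, K=2: 0.6122, K=3: 0.6910, K=4: 0.7247.
K = 4 is the first length at which the sum reaches 0.7000.

4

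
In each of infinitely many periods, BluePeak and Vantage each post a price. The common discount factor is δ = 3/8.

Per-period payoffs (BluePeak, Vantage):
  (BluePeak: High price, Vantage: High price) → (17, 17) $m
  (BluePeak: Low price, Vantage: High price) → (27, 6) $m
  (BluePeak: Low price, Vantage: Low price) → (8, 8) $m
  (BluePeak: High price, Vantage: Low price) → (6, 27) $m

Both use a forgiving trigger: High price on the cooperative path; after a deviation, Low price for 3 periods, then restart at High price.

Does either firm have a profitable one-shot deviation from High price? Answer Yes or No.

Comparing payoff streams over the 4 periods until play realigns: cooperate → 17(1+δ+…+δ^3); deviate → 27 + 8(δ+…+δ^3).
Cooperation is sustained iff (17−8)(δ+…+δ^3) ≥ 27−17.
δ+…+δ^3 = 3/8·(1−(3/8)^3)/(1−3/8) = 0.5684, and (27−17)/(17−8) = 1.1111.
0.5684 < 1.1111, so cooperation is not sustainable.

Yes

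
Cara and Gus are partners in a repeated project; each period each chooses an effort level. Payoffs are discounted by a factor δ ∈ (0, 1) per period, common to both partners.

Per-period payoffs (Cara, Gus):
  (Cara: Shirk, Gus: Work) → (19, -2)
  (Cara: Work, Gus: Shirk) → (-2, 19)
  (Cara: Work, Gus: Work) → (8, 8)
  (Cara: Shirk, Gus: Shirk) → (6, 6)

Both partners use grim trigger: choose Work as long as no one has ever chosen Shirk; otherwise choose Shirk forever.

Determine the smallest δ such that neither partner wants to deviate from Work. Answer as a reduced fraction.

11/13

Cooperation forever yields 8 each period: 8/(1−δ).
Deviating yields 19 once, then 6 forever: 19 + 6δ/(1−δ).
No profitable deviation requires 8/(1−δ) ≥ 19 + 6δ/(1−δ).
Multiplying by (1−δ): 8 ≥ 19(1−δ) + 6δ = 19 − 13δ.
So 13δ ≥ 11, i.e. δ ≥ 11/13.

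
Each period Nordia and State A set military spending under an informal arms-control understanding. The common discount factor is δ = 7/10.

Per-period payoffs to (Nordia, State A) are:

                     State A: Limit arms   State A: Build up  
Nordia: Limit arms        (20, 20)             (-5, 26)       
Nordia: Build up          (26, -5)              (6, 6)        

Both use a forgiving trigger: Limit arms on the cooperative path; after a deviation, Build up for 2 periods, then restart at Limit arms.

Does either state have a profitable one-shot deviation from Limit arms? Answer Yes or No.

No

Comparing payoff streams over the 3 periods until play realigns: cooperate → 20(1+δ+…+δ^2); deviate → 26 + 6(δ+…+δ^2).
Cooperation is sustained iff (20−6)(δ+…+δ^2) ≥ 26−20.
δ+…+δ^2 = 7/10·(1−(7/10)^2)/(1−7/10) = 1.1900, and (26−20)/(20−6) = 0.4286.
1.1900 ≥ 0.4286, so cooperation is sustainable.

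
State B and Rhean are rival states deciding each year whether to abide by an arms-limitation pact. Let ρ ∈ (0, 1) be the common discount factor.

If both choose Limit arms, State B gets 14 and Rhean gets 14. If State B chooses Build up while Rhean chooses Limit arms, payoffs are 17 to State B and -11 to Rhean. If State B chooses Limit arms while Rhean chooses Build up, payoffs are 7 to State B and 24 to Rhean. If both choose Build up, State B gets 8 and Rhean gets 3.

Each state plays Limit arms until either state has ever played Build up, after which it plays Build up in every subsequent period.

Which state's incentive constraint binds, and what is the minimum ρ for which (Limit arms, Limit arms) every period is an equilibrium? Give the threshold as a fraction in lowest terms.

Rhean; ρ ≥ 10/21

State B: cooperation gives 14 each period; deviation gives 17 once then 8 forever.
  14/(1−ρ) ≥ 17 + 8ρ/(1−ρ) ⇒ ρ ≥ 3/9 = 1/3.
Rhean: cooperation gives 14 each period; deviation gives 24 once then 3 forever.
  ρ ≥ 10/21.
Both must hold, so the binding constraint is Rhean's: ρ ≥ 10/21.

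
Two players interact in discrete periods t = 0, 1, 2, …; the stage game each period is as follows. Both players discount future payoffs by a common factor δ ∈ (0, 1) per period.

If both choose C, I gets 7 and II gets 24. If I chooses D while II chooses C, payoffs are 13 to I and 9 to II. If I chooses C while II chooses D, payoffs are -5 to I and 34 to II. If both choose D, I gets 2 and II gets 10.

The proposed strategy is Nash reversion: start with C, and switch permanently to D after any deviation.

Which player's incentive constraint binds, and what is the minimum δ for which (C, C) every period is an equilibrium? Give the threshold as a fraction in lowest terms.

I: cooperation gives 7 each period; deviation gives 13 once then 2 forever.
  7/(1−δ) ≥ 13 + 2δ/(1−δ) ⇒ δ ≥ 6/11.
II: cooperation gives 24 each period; deviation gives 34 once then 10 forever.
  δ ≥ 10/24 = 5/12.
Both must hold, so the binding constraint is I's: δ ≥ 6/11.

I; δ ≥ 6/11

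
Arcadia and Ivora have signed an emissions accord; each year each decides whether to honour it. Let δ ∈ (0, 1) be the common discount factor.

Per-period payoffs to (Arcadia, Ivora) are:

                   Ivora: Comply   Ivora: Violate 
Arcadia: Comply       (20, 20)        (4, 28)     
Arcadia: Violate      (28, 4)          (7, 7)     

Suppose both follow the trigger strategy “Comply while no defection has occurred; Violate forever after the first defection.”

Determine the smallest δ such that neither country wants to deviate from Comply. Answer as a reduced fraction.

Under grim trigger the critical discount factor is (T−C)/(T−P) with T = 28, C = 20, P = 7.
δ* = (28−20)/(28−7) = 8/21.

8/21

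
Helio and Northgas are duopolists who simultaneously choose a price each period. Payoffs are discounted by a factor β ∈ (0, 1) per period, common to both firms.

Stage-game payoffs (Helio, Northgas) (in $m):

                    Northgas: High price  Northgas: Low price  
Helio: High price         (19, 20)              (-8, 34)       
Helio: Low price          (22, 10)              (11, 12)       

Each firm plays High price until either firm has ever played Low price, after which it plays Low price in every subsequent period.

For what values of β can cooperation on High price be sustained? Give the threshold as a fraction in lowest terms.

7/11

For Helio: deviation gain 22−19 = 3, per-period punishment loss 19−11 = 8. IC gives β ≥ 3/11.
For Northgas: gain 14, loss 8 per period, so β ≥ 14/22 = 7/11.
The tighter constraint is Northgas's, so cooperation needs β ≥ 7/11.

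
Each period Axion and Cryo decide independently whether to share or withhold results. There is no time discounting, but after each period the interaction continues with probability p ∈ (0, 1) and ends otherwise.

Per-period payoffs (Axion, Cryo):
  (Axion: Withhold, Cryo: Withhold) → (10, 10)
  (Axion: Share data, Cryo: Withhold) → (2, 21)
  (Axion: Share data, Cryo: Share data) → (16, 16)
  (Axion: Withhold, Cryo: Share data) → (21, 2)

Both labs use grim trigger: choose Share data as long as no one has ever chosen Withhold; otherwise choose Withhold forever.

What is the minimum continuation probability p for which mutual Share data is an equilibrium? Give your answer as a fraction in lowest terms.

Expected cooperation value is 16 + p·16 + p²·16 + … = 16/(1−p); deviation gives 21 + p·10/(1−p).
16 ≥ 21(1−p) + 10p ⇒ 11p ≥ 5 ⇒ p ≥ 5/11.

5/11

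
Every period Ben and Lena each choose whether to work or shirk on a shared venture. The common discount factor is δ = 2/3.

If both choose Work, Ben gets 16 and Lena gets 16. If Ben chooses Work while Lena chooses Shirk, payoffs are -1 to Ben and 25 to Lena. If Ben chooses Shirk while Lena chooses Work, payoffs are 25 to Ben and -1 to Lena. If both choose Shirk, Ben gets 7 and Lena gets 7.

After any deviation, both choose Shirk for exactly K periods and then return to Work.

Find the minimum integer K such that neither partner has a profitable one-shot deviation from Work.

IC: δ(1−δ^K)/(1−δ) ≥ (25−16)/(16−7) = 1.
With δ = 2/3: need 1 − δ^K ≥ 1·(1−2/3)/(2/3), i.e. δ^K ≤ 0.5000.
Since (2/3)^1 = 0.6667 and (2/3)^2 = 0.4444, the smallest such K is 2.

2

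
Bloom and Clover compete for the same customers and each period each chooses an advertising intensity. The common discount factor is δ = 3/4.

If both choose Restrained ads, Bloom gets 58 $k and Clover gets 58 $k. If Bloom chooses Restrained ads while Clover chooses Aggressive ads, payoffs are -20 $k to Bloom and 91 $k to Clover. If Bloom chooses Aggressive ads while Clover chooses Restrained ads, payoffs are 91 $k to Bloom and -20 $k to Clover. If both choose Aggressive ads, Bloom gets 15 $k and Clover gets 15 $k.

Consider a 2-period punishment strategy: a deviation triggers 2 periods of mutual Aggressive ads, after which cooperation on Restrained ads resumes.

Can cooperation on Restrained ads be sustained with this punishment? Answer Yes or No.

IC: δ+…+δ^2 ≥ (91−58)/(58−15) = 33/43.
At δ = 3/4: partial sum = 1.3125 ≥ 0.7674. Cooperation sustainable.

Yes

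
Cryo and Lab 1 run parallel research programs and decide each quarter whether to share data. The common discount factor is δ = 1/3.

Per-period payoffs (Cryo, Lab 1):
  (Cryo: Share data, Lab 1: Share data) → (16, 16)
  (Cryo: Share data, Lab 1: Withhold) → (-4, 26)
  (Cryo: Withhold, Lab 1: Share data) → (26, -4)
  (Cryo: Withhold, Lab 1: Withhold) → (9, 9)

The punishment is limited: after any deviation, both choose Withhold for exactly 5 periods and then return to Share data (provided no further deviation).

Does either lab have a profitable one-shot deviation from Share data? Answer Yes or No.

Yes

A one-shot deviation gives 26 now, then 9 for 5 periods, then back to 16.
Gain from deviating: (26−16) today; loss: (16−9) in each of the next 5 periods.
No-deviation condition: (16−9)(δ+…+δ^5) ≥ 26−16, i.e. δ+…+δ^5 ≥ 10/7.
At δ = 1/3: δ+…+δ^5 = 0.4979 < 1.4286.
So cooperation is not sustainable.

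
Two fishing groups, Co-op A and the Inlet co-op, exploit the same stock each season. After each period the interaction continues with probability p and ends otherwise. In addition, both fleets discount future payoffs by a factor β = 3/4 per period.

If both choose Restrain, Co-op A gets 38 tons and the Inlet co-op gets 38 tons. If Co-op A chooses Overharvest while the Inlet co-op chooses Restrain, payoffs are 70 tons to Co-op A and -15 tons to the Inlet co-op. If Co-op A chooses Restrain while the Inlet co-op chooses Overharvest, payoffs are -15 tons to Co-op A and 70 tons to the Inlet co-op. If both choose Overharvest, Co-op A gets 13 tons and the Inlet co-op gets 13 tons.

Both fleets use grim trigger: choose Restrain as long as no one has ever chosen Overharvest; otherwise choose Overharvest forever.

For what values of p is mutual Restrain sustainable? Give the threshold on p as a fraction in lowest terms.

With continuation probability p and discount β, the effective per-period discount factor is βp.
Grim-trigger IC: βp ≥ (70−38)/(70−13) = 32/57.
So p ≥ (32/57)/(3/4) = 128/171.

128/171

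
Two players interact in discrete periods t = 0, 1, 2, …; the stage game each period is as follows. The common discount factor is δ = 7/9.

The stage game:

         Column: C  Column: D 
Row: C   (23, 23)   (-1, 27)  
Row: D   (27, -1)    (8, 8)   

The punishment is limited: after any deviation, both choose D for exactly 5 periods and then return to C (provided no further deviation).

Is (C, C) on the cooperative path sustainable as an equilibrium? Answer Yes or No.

A one-shot deviation gives 27 now, then 8 for 5 periods, then back to 23.
Gain from deviating: (27−23) today; loss: (23−8) in each of the next 5 periods.
No-deviation condition: (23−8)(δ+…+δ^5) ≥ 27−23, i.e. δ+…+δ^5 ≥ 4/15.
At δ = 7/9: δ+…+δ^5 = 2.5038 ≥ 0.2667.
So cooperation is sustainable.

Yes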